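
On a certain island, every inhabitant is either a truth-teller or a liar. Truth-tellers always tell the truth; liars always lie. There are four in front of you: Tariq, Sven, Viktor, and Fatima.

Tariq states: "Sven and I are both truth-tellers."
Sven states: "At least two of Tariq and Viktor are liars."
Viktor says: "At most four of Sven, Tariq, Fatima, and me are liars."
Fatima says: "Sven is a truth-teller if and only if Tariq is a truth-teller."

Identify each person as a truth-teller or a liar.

Regardless of anyone's role, Viktor's statement is true, so Viktor is a truth-teller.
With that fixed, Sven's statement is false, so Sven is a liar.
With that fixed, Tariq's statement is false, so Tariq is a liar.
With that fixed, Fatima's statement is true, so Fatima is a truth-teller.

Tariq: liar, Sven: liar, Viktor: truth-teller, Fatima: truth-teller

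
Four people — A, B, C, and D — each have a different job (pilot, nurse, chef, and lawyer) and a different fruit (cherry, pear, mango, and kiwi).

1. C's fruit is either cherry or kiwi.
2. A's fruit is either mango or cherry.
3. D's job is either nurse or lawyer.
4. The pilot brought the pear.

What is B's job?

With clues 1–4, chef, lawyer, and nurse are impossible for B's job.
That leaves pilot.

pilot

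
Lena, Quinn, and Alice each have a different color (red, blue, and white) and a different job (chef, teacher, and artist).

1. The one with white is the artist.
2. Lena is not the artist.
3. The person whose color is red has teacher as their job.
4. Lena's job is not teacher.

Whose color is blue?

Lena

With clues 1–4, Alice and Quinn are impossible for the one with color blue.
That leaves Lena.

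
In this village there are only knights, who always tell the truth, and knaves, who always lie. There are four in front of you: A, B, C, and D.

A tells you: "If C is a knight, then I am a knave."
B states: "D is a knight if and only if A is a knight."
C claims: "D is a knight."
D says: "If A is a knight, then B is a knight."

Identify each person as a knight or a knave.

Consider A. Suppose A is a knave.
Then A's own statement would have to be false, but it can't be — contradiction.
So A is a knight.
Consider B. Suppose B is a knight.
Then no assignment of the remaining roles makes every statement match its speaker's type — contradiction.
So B is a knave.
With that fixed, D's statement is false, so D is a knave.
With that fixed, C's statement is false, so C is a knave.

A: knight, B: knave, C: knave, D: knave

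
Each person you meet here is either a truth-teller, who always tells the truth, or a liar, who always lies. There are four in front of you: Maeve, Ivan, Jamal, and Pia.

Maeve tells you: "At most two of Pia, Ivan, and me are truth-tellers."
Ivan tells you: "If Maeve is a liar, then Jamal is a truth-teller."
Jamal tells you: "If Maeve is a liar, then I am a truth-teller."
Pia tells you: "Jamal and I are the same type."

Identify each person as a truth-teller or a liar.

Maeve: truth-teller, Ivan: truth-teller, Jamal: truth-teller, Pia: liar

Consider Maeve. Suppose Maeve is a liar.
Then Maeve's own statement would have to be false, but it can't be — contradiction.
So Maeve is a truth-teller.
With that fixed, Ivan's statement is true, so Ivan is a truth-teller.
With that fixed, Jamal's statement is true, so Jamal is a truth-teller.
Consider Pia. Suppose Pia is a truth-teller.
Then Maeve's statement comes out false, contradicting Maeve being a truth-teller.
So Pia is a liar.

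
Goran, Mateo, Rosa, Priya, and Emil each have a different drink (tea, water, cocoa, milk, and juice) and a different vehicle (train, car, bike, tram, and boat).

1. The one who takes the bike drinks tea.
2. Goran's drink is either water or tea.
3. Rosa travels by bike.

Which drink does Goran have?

water

With clues 1–2, cocoa, juice, and milk are impossible for Goran's drink.
With clues 1–3, tea is impossible for Goran's drink.
That leaves water.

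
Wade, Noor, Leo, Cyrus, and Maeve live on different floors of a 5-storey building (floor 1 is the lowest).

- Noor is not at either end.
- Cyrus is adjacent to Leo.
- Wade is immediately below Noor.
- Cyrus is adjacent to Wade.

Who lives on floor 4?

With clues 1–3, Maeve and Wade are ruled out for floor 4.
With clues 1–4, Cyrus and Leo are ruled out for floor 4.
So floor 4 is Noor.

Noor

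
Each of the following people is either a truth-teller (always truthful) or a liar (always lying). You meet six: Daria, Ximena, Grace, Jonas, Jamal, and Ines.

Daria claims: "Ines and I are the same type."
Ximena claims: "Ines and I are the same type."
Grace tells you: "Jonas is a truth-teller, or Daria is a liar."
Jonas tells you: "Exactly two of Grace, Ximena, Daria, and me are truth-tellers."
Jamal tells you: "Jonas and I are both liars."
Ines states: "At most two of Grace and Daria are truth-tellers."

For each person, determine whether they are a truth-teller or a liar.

Daria: liar, Ximena: liar, Grace: truth-teller, Jonas: truth-teller, Jamal: liar, Ines: truth-teller

Regardless of anyone's role, Ines's statement is true, so Ines is a truth-teller.
Consider Daria. Suppose Daria is a truth-teller.
Then no assignment of the remaining roles makes every statement match its speaker's type — contradiction.
So Daria is a liar.
With that fixed, Grace's statement is true, so Grace is a truth-teller.
Consider Ximena. Suppose Ximena is a truth-teller.
Then whichever role Jonas has, Jonas's statement has the wrong truth value — contradiction.
So Ximena is a liar.
Consider Jonas. Suppose Jonas is a liar.
Then whichever role Jamal has, Jamal's statement has the wrong truth value — contradiction.
So Jonas is a truth-teller.
With that fixed, Jamal's statement is false, so Jamal is a liar.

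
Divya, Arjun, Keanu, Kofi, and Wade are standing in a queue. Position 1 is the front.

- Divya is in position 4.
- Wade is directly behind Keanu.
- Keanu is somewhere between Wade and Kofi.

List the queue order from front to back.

Kofi, Keanu, Wade, Divya, Arjun

From clue 1: Divya → position 4.
From clues 1–2: Keanu is in {1,2}.
From clues 1–3: Kofi → position 1, Keanu → position 2, Wade → position 3, Arjun → position 5.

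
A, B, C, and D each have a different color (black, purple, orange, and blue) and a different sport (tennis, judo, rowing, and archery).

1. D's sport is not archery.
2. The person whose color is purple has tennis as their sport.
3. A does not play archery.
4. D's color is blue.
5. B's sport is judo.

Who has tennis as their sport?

With clues 1–4, D is impossible for the one with sport tennis.
With clues 1–5, B and C are impossible for the one with sport tennis.
That leaves A.

A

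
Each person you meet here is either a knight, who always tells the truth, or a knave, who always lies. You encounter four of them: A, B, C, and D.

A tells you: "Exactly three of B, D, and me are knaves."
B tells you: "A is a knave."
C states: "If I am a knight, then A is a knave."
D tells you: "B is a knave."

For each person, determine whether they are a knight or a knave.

A: knave, B: knight, C: knight, D: knave

Consider A. Suppose A is a knight.
Then A's own statement would have to be true, but it can't be — contradiction.
So A is a knave.
With that fixed, B's statement is true, so B is a knight.
With that fixed, C's statement is true, so C is a knight.
With that fixed, D's statement is false, so D is a knave.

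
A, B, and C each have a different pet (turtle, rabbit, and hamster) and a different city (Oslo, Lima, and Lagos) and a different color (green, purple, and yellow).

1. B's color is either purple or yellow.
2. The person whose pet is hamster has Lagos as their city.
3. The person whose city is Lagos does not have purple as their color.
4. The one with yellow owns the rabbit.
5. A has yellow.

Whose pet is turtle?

With clues 1–5, A and C are impossible for the one with pet turtle.
That leaves B.

B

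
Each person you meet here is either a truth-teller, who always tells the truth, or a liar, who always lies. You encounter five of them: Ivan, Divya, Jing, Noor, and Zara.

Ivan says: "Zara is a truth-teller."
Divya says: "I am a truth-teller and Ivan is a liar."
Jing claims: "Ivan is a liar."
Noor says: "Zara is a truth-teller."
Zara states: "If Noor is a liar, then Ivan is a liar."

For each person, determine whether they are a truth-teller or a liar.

Ivan: truth-teller, Divya: liar, Jing: liar, Noor: truth-teller, Zara: truth-teller

Consider Ivan. Suppose Ivan is a liar.
Then no assignment of the remaining roles makes every statement match its speaker's type — contradiction.
So Ivan is a truth-teller.
With that fixed, Divya's statement is false, so Divya is a liar.
With that fixed, Jing's statement is false, so Jing is a liar.
Consider Noor. Suppose Noor is a liar.
Then no assignment of the remaining roles makes every statement match its speaker's type — contradiction.
So Noor is a truth-teller.
With that fixed, Zara's statement is true, so Zara is a truth-teller.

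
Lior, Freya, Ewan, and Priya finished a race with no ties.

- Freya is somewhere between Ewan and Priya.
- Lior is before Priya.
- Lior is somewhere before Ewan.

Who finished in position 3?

With clues 1–2, Ewan and Priya are ruled out for place 3.
With clues 1–3, Lior is ruled out for place 3.
So place 3 is Freya.

Freya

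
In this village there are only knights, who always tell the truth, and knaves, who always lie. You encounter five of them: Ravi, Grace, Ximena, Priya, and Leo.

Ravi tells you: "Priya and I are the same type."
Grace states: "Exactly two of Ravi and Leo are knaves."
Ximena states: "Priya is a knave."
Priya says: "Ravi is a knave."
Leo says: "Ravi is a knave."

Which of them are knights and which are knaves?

Consider Ravi. Suppose Ravi is a knight.
Then no assignment of the remaining roles makes every statement match its speaker's type — contradiction.
So Ravi is a knave.
With that fixed, Priya's statement is true, so Priya is a knight.
With that fixed, Leo's statement is true, so Leo is a knight.
With that fixed, Grace's statement is false, so Grace is a knave.
With that fixed, Ximena's statement is false, so Ximena is a knave.

Ravi: knave, Grace: knave, Ximena: knave, Priya: knight, Leo: knight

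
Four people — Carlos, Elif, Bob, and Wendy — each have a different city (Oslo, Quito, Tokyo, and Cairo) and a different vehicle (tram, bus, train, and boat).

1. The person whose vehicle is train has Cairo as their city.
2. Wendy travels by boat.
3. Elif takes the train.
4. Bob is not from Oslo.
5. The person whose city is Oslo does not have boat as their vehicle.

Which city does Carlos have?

Oslo

With clues 1–3, Cairo is impossible for Carlos's city.
With clues 1–5, Quito and Tokyo are impossible for Carlos's city.
That leaves Oslo.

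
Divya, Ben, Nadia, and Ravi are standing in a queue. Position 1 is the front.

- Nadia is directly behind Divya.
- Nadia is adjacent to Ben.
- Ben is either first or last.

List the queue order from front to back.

From clue 1: Divya is in {1,2,3}.
From clues 1–2: Divya is in {1,2}.
From clues 1–3: Ravi → position 1, Divya → position 2, Nadia → position 3, Ben → position 4.

Ravi, Divya, Nadia, Ben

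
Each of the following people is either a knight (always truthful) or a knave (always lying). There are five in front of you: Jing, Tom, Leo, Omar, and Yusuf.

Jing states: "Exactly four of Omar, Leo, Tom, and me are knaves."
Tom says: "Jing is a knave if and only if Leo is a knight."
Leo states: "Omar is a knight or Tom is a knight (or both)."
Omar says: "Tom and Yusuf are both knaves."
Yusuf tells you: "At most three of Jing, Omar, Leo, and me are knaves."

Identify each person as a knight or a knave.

Consider Jing. Suppose Jing is a knight.
Then Jing's own statement would have to be true, but it can't be — contradiction.
So Jing is a knave.
Consider Tom. Suppose Tom is a knave.
Then no assignment of the remaining roles makes every statement match its speaker's type — contradiction.
So Tom is a knight.
With that fixed, Leo's statement is true, so Leo is a knight.
With that fixed, Omar's statement is false, so Omar is a knave.
With that fixed, Yusuf's statement is true, so Yusuf is a knight.

Jing: knave, Tom: knight, Leo: knight, Omar: knave, Yusuf: knight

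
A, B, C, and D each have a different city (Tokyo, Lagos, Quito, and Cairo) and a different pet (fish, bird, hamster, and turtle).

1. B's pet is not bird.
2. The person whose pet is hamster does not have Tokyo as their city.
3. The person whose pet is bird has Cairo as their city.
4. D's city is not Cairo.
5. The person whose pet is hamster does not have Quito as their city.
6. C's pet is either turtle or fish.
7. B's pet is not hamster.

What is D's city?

With clues 1–4, Cairo is impossible for D's city.
With clues 1–7, Quito and Tokyo are impossible for D's city.
That leaves Lagos.

Lagos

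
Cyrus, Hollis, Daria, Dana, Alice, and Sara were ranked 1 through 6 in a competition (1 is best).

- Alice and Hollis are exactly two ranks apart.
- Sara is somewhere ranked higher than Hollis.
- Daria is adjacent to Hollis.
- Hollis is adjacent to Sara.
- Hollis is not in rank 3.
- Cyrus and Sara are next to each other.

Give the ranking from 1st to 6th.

From clues 1–2: Hollis is in {2,3,4,5,6}.
From clues 1–3: Sara is in {1,2,3,4}.
From clues 1–4: Cyrus is in {1,2,5,6}.
From clues 1–5: Hollis is in {2,4,5}.
From clues 1–6: Dana → rank 1, Cyrus → rank 2, Sara → rank 3, Hollis → rank 4, Daria → rank 5, Alice → rank 6.

Dana, Cyrus, Sara, Hollis, Daria, Alice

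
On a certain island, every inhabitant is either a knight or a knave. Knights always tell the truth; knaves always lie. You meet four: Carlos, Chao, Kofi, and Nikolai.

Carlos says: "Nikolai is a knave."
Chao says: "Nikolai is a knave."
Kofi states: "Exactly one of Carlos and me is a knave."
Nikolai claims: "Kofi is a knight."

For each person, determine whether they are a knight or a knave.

Consider Carlos. Suppose Carlos is a knight.
Then whichever role Kofi has, Kofi's statement has the wrong truth value — contradiction.
So Carlos is a knave.
Consider Chao. Suppose Chao is a knight.
Then no assignment of the remaining roles makes every statement match its speaker's type — contradiction.
So Chao is a knave.
Consider Kofi. Suppose Kofi is a knave.
Then no assignment of the remaining roles makes every statement match its speaker's type — contradiction.
So Kofi is a knight.
With that fixed, Nikolai's statement is true, so Nikolai is a knight.

Carlos: knave, Chao: knave, Kofi: knight, Nikolai: knight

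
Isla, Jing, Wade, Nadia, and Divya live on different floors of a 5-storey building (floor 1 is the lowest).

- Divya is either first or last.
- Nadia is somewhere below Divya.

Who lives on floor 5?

With clues 1–2, Isla, Jing, Nadia, and Wade are ruled out for floor 5.
So floor 5 is Divya.

Divya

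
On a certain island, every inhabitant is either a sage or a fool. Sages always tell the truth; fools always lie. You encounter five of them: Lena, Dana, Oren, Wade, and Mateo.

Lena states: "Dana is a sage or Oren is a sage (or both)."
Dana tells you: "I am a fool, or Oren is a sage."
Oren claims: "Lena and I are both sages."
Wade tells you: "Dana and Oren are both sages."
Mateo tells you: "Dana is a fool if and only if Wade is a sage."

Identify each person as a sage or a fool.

Consider Lena. Suppose Lena is a fool.
Then no assignment of the remaining roles makes every statement match its speaker's type — contradiction.
So Lena is a sage.
Consider Dana. Suppose Dana is a fool.
Then Dana's own statement would have to be false, but it can't be — contradiction.
So Dana is a sage.
Consider Oren. Suppose Oren is a fool.
Then Dana's statement comes out false, contradicting Dana being a sage.
So Oren is a sage.
With that fixed, Wade's statement is true, so Wade is a sage.
With that fixed, Mateo's statement is false, so Mateo is a fool.

Lena: sage, Dana: sage, Oren: sage, Wade: sage, Mateo: fool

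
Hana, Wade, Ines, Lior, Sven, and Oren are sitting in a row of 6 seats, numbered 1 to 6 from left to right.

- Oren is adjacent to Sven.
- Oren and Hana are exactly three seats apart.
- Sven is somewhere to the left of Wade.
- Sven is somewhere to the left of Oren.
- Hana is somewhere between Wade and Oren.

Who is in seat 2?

Oren

With clues 1–3, Wade is ruled out for seat 2.
With clues 1–5, Hana, Ines, Lior, and Sven are ruled out for seat 2.
So seat 2 is Oren.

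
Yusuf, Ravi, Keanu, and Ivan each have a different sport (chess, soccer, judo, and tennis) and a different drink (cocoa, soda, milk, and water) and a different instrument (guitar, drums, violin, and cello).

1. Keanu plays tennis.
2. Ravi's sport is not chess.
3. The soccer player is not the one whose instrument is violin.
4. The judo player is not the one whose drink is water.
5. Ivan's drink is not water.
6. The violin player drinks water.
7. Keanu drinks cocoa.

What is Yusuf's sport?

Clue 1 rules out tennis for Yusuf's sport.
With clues 1–7, judo and soccer are impossible for Yusuf's sport.
That leaves chess.

chess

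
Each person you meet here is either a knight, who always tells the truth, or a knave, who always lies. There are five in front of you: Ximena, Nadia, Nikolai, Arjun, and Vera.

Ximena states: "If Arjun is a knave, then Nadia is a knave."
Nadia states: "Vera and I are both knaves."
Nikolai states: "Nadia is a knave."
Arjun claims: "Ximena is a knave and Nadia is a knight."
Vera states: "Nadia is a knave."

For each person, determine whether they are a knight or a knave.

Ximena: knight, Nadia: knave, Nikolai: knight, Arjun: knave, Vera: knight

Consider Ximena. Suppose Ximena is a knave.
Then no assignment of the remaining roles makes every statement match its speaker's type — contradiction.
So Ximena is a knight.
With that fixed, Arjun's statement is false, so Arjun is a knave.
Consider Nadia. Suppose Nadia is a knight.
Then Ximena's statement comes out false, contradicting Ximena being a knight.
So Nadia is a knave.
With that fixed, Nikolai's statement is true, so Nikolai is a knight.
With that fixed, Vera's statement is true, so Vera is a knight.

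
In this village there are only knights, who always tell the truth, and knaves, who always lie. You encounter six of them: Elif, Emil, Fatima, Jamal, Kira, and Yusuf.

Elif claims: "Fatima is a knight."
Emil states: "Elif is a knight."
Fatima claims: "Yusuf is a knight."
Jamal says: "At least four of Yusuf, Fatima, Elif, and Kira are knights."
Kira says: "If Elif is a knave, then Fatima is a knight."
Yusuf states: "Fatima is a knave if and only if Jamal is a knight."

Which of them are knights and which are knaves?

Consider Elif. Suppose Elif is a knight.
Then no assignment of the remaining roles makes every statement match its speaker's type — contradiction.
So Elif is a knave.
With that fixed, Emil's statement is false, so Emil is a knave.
With that fixed, Jamal's statement is false, so Jamal is a knave.
Consider Fatima. Suppose Fatima is a knight.
Then Elif's statement comes out true, contradicting Elif being a knave.
So Fatima is a knave.
With that fixed, Kira's statement is false, so Kira is a knave.
With that fixed, Yusuf's statement is false, so Yusuf is a knave.

Elif: knave, Emil: knave, Fatima: knave, Jamal: knave, Kira: knave, Yusuf: knave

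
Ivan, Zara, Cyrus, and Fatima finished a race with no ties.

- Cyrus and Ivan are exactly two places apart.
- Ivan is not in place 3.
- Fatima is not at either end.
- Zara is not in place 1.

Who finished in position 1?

Ivan

With clues 1–2, Cyrus is ruled out for place 1.
With clues 1–3, Fatima is ruled out for place 1.
With clues 1–4, Zara is ruled out for place 1.
So place 1 is Ivan.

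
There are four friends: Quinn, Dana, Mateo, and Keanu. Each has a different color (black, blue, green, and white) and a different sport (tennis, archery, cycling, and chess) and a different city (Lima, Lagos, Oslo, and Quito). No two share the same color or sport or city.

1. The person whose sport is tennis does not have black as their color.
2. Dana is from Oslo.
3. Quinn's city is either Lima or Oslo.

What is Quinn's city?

Lima

With clues 1–2, Oslo is impossible for Quinn's city.
With clues 1–3, Lagos and Quito are impossible for Quinn's city.
That leaves Lima.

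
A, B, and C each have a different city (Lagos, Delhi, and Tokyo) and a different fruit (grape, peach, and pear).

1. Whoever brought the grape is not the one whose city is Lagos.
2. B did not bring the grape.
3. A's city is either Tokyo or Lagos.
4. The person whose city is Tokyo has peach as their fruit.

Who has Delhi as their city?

C

With clues 1–3, A is impossible for the one with city Delhi.
With clues 1–4, B is impossible for the one with city Delhi.
That leaves C.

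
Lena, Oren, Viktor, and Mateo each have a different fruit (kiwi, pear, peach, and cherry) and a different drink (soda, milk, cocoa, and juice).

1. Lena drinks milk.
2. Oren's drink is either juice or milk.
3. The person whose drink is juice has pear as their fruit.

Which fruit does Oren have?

With clues 1–3, cherry, kiwi, and peach are impossible for Oren's fruit.
That leaves pear.

pear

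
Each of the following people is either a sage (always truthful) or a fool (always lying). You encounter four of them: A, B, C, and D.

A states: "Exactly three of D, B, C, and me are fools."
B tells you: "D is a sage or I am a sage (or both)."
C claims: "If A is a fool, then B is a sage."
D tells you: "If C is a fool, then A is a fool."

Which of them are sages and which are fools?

Consider A. Suppose A is a sage.
Then no assignment of the remaining roles makes every statement match its speaker's type — contradiction.
So A is a fool.
With that fixed, D's statement is true, so D is a sage.
With that fixed, B's statement is true, so B is a sage.
With that fixed, C's statement is true, so C is a sage.

A: fool, B: sage, C: sage, D: sage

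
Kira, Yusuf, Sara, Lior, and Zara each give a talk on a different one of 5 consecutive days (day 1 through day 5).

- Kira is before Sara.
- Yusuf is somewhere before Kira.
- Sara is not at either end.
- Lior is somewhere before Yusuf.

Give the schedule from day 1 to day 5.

Lior, Yusuf, Kira, Sara, Zara

From clue 1: Kira is in {1,2,3,4}.
From clues 1–2: Kira is in {2,3,4}.
From clues 1–3: Kira is in {2,3}.
From clues 1–4: Lior → day 1, Yusuf → day 2, Kira → day 3, Sara → day 4, Zara → day 5.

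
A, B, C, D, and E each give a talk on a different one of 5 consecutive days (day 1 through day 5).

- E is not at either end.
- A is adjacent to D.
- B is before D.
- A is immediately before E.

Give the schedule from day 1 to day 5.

B, D, A, E, C

From clue 1: E is in {2,3,4}.
From clues 1–3: B is in {1,2,3}.
From clues 1–4: B → day 1, D → day 2, A → day 3, E → day 4, C → day 5.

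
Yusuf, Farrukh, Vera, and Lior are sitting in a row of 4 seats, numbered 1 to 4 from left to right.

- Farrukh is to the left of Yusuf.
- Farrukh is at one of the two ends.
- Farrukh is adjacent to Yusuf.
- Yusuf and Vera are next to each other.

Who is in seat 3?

With clues 1–2, Farrukh is ruled out for seat 3.
With clues 1–3, Yusuf is ruled out for seat 3.
With clues 1–4, Lior is ruled out for seat 3.
So seat 3 is Vera.

Vera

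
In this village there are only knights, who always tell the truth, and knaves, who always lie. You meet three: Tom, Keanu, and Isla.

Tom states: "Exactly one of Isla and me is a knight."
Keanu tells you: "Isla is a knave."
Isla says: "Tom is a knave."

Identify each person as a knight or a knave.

Consider Tom. Suppose Tom is a knave.
Then no assignment of the remaining roles makes every statement match its speaker's type — contradiction.
So Tom is a knight.
With that fixed, Isla's statement is false, so Isla is a knave.
With that fixed, Keanu's statement is true, so Keanu is a knight.

Tom: knight, Keanu: knight, Isla: knave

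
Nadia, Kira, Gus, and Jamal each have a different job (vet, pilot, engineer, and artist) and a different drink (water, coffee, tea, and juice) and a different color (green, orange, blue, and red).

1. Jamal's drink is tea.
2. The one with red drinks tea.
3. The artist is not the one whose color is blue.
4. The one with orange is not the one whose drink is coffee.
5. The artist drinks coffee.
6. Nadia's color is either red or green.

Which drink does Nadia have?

Clue 1 rules out tea for Nadia's drink.
With clues 1–6, juice and water are impossible for Nadia's drink.
That leaves coffee.

coffee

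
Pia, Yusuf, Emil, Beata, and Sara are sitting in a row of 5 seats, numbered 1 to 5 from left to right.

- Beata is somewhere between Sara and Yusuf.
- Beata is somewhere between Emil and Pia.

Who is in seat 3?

With clues 1–2, Emil, Pia, Sara, and Yusuf are ruled out for seat 3.
So seat 3 is Beata.

Beata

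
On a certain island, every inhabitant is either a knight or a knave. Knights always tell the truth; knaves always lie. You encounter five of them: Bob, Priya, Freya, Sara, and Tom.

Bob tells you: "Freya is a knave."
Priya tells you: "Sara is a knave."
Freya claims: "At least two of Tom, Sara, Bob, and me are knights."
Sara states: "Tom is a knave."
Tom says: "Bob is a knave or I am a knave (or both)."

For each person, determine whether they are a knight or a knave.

Bob: knave, Priya: knight, Freya: knight, Sara: knave, Tom: knight

Consider Bob. Suppose Bob is a knight.
Then whichever role Tom has, Tom's statement has the wrong truth value — contradiction.
So Bob is a knave.
With that fixed, Tom's statement is true, so Tom is a knight.
With that fixed, Sara's statement is false, so Sara is a knave.
With that fixed, Priya's statement is true, so Priya is a knight.
Consider Freya. Suppose Freya is a knave.
Then Bob's statement comes out true, contradicting Bob being a knave.
So Freya is a knight.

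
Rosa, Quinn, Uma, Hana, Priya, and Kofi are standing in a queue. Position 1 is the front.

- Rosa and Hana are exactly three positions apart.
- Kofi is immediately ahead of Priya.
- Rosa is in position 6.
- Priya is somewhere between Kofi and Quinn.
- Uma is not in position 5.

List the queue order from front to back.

Kofi, Priya, Hana, Uma, Quinn, Rosa

From clues 1–2: Priya is in {2,3,4,5,6}.
From clues 1–3: Hana → position 3, Rosa → position 6.
From clues 1–4: Kofi → position 1, Priya → position 2.
From clues 1–5: Uma → position 4, Quinn → position 5.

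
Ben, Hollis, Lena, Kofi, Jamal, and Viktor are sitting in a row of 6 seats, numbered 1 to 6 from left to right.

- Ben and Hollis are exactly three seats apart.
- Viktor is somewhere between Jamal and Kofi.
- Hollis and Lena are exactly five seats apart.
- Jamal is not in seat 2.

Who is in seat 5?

Jamal

With clues 1–3, Ben, Hollis, Lena, and Viktor are ruled out for seat 5.
With clues 1–4, Kofi is ruled out for seat 5.
So seat 5 is Jamal.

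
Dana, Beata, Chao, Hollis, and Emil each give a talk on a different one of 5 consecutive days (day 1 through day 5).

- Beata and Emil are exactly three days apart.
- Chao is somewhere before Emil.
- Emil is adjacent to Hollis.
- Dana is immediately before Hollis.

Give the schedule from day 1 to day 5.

Chao, Beata, Dana, Hollis, Emil

From clue 1: Beata is in {1,2,4,5}.
From clues 1–2: Beata is in {1,2,5}.
From clues 1–4: Chao → day 1, Beata → day 2, Dana → day 3, Hollis → day 4, Emil → day 5.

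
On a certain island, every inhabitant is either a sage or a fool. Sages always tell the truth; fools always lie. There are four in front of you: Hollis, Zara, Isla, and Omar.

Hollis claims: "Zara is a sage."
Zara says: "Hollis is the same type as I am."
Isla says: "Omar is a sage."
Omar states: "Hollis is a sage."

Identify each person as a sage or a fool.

Hollis: sage, Zara: sage, Isla: sage, Omar: sage

Consider Hollis. Suppose Hollis is a fool.
Then whichever role Zara has, Zara's statement has the wrong truth value — contradiction.
So Hollis is a sage.
With that fixed, Omar's statement is true, so Omar is a sage.
With that fixed, Isla's statement is true, so Isla is a sage.
Consider Zara. Suppose Zara is a fool.
Then Hollis's statement comes out false, contradicting Hollis being a sage.
So Zara is a sage.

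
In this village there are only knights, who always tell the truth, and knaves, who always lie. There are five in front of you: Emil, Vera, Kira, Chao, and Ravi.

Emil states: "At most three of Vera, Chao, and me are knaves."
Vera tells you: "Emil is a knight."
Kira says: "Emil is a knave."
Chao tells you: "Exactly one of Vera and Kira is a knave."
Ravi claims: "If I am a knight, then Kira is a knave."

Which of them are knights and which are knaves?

Emil: knight, Vera: knight, Kira: knave, Chao: knight, Ravi: knight

Regardless of anyone's role, Emil's statement is true, so Emil is a knight.
With that fixed, Vera's statement is true, so Vera is a knight.
With that fixed, Kira's statement is false, so Kira is a knave.
With that fixed, Chao's statement is true, so Chao is a knight.
With that fixed, Ravi's statement is true, so Ravi is a knight.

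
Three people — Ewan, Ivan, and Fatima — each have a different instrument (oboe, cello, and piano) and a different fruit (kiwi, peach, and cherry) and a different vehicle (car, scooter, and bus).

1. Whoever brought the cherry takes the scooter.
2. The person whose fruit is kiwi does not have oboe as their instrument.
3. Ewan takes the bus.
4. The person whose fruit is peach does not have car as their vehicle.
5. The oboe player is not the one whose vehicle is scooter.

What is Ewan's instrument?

oboe

With clues 1–5, cello and piano are impossible for Ewan's instrument.
That leaves oboe.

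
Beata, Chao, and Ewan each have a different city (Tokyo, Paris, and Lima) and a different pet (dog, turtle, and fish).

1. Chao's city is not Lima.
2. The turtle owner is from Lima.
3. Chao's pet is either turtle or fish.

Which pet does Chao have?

fish

With clues 1–2, turtle is impossible for Chao's pet.
With clues 1–3, dog is impossible for Chao's pet.
That leaves fish.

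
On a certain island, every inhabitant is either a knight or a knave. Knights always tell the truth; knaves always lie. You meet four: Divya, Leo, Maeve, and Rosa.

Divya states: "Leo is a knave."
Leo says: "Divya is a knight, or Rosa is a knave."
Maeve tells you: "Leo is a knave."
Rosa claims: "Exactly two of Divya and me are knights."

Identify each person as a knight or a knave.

Consider Divya. Suppose Divya is a knight.
Then no assignment of the remaining roles makes every statement match its speaker's type — contradiction.
So Divya is a knave.
With that fixed, Rosa's statement is false, so Rosa is a knave.
With that fixed, Leo's statement is true, so Leo is a knight.
With that fixed, Maeve's statement is false, so Maeve is a knave.

Divya: knave, Leo: knight, Maeve: knave, Rosa: knave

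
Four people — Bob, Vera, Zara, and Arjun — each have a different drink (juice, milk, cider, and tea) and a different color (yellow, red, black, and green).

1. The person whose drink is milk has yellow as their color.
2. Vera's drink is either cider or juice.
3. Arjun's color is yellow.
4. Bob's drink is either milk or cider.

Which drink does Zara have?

With clues 1–3, milk is impossible for Zara's drink.
With clues 1–4, cider and juice are impossible for Zara's drink.
That leaves tea.

tea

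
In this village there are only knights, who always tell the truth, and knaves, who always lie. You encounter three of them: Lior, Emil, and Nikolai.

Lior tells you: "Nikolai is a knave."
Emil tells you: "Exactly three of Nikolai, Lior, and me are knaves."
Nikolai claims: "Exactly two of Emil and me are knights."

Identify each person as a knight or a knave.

Lior: knight, Emil: knave, Nikolai: knave

Consider Lior. Suppose Lior is a knave.
Then no assignment of the remaining roles makes every statement match its speaker's type — contradiction.
So Lior is a knight.
With that fixed, Emil's statement is false, so Emil is a knave.
With that fixed, Nikolai's statement is false, so Nikolai is a knave.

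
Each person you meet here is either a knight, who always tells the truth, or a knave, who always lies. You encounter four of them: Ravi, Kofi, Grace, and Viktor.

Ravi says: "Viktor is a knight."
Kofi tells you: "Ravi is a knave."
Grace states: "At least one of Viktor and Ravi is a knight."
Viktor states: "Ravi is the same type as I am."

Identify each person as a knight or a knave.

Consider Ravi. Suppose Ravi is a knave.
Then whichever role Viktor has, Viktor's statement has the wrong truth value — contradiction.
So Ravi is a knight.
With that fixed, Kofi's statement is false, so Kofi is a knave.
With that fixed, Grace's statement is true, so Grace is a knight.
Consider Viktor. Suppose Viktor is a knave.
Then Ravi's statement comes out false, contradicting Ravi being a knight.
So Viktor is a knight.

Ravi: knight, Kofi: knave, Grace: knight, Viktor: knight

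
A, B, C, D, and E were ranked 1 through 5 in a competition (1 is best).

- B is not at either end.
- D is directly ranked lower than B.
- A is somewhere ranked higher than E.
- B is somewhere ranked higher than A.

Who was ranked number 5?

E

With clue 1, B is ruled out for rank 5.
With clues 1–3, A is ruled out for rank 5.
With clues 1–4, C and D are ruled out for rank 5.
So rank 5 is E.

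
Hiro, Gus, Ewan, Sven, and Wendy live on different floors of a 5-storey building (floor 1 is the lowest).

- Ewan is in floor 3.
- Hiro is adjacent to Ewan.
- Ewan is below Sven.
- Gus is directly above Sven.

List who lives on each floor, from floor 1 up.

Wendy, Hiro, Ewan, Sven, Gus

From clue 1: Ewan → floor 3.
From clues 1–2: Hiro is in {2,4}.
From clues 1–4: Wendy → floor 1, Hiro → floor 2, Sven → floor 4, Gus → floor 5.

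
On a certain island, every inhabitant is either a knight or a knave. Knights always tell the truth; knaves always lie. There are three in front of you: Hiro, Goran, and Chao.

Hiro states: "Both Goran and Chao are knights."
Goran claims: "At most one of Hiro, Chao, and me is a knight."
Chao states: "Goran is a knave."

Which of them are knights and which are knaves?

Consider Hiro. Suppose Hiro is a knight.
Then no assignment of the remaining roles makes every statement match its speaker's type — contradiction.
So Hiro is a knave.
Consider Goran. Suppose Goran is a knave.
Then Goran's own statement would have to be false, but it can't be — contradiction.
So Goran is a knight.
With that fixed, Chao's statement is false, so Chao is a knave.

Hiro: knave, Goran: knight, Chao: knave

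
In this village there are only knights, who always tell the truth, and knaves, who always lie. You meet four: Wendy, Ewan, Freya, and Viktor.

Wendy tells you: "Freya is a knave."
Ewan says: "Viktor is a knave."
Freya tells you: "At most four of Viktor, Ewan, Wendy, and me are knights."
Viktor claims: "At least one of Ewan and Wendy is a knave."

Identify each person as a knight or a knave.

Regardless of anyone's role, Freya's statement is true, so Freya is a knight.
With that fixed, Wendy's statement is false, so Wendy is a knave.
With that fixed, Viktor's statement is true, so Viktor is a knight.
With that fixed, Ewan's statement is false, so Ewan is a knave.

Wendy: knave, Ewan: knave, Freya: knight, Viktor: knight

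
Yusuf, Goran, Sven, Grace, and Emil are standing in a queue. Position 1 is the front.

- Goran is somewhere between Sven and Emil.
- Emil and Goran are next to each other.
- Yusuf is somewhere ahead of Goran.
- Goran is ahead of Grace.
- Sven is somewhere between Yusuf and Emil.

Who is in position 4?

With clues 1–3, Yusuf is ruled out for position 4.
With clues 1–4, Goran is ruled out for position 4.
With clues 1–5, Grace and Sven are ruled out for position 4.
So position 4 is Emil.

Emil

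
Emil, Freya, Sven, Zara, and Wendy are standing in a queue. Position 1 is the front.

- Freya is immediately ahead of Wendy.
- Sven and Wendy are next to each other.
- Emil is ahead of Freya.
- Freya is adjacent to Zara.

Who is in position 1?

With clue 1, Wendy is ruled out for position 1.
With clues 1–2, Sven is ruled out for position 1.
With clues 1–3, Freya is ruled out for position 1.
With clues 1–4, Zara is ruled out for position 1.
So position 1 is Emil.

Emil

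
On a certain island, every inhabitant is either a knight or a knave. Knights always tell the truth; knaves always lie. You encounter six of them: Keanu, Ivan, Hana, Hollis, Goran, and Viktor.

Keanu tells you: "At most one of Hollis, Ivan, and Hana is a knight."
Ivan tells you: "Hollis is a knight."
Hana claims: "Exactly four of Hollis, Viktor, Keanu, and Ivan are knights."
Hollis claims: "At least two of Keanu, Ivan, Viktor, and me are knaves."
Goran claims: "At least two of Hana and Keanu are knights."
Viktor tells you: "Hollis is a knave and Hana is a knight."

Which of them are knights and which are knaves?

Keanu: knave, Ivan: knight, Hana: knave, Hollis: knight, Goran: knave, Viktor: knave

Consider Keanu. Suppose Keanu is a knight.
Then no assignment of the remaining roles makes every statement match its speaker's type — contradiction.
So Keanu is a knave.
With that fixed, Hana's statement is false, so Hana is a knave.
With that fixed, Goran's statement is false, so Goran is a knave.
With that fixed, Viktor's statement is false, so Viktor is a knave.
With that fixed, Hollis's statement is true, so Hollis is a knight.
With that fixed, Ivan's statement is true, so Ivan is a knight.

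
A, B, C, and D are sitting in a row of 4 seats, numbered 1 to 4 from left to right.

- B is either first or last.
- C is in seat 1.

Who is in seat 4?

B

With clues 1–2, A, C, and D are ruled out for seat 4.
So seat 4 is B.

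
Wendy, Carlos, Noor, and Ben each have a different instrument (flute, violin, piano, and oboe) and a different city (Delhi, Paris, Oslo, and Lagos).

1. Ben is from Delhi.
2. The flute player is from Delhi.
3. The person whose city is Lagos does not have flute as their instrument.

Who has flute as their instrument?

With clues 1–2, Carlos, Noor, and Wendy are impossible for the one with instrument flute.
That leaves Ben.

Ben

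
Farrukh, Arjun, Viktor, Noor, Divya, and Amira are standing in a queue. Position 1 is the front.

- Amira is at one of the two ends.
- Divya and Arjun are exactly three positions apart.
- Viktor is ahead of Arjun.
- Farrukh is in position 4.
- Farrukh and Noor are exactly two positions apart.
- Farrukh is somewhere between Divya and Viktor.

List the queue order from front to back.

From clue 1: Amira is in {1,6}.
From clues 1–4: Farrukh → position 4.
From clues 1–5: Amira → position 1.
From clues 1–6: Noor → position 2, Divya → position 3, Viktor → position 5, Arjun → position 6.

Amira, Noor, Divya, Farrukh, Viktor, Arjun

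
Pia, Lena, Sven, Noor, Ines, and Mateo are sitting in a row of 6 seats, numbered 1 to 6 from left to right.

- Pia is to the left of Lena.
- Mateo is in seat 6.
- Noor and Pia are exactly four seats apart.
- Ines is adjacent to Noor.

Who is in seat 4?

With clues 1–2, Mateo is ruled out for seat 4.
With clues 1–3, Noor and Pia are ruled out for seat 4.
With clues 1–4, Lena and Sven are ruled out for seat 4.
So seat 4 is Ines.

Ines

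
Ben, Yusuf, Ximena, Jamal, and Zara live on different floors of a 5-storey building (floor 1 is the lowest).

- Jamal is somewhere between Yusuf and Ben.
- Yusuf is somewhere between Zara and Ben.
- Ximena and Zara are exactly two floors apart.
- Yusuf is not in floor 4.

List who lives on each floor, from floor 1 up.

Zara, Yusuf, Ximena, Jamal, Ben

From clue 1: Jamal is in {2,3,4}.
From clues 1–2: Yusuf is in {2,3,4}.
From clues 1–3: Ximena → floor 3.
From clues 1–4: Zara → floor 1, Yusuf → floor 2, Jamal → floor 4, Ben → floor 5.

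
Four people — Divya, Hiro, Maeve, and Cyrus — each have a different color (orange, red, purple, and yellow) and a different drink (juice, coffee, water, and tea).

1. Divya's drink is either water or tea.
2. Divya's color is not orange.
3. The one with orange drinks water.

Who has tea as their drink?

With clues 1–3, Cyrus, Hiro, and Maeve are impossible for the one with drink tea.
That leaves Divya.

Divya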